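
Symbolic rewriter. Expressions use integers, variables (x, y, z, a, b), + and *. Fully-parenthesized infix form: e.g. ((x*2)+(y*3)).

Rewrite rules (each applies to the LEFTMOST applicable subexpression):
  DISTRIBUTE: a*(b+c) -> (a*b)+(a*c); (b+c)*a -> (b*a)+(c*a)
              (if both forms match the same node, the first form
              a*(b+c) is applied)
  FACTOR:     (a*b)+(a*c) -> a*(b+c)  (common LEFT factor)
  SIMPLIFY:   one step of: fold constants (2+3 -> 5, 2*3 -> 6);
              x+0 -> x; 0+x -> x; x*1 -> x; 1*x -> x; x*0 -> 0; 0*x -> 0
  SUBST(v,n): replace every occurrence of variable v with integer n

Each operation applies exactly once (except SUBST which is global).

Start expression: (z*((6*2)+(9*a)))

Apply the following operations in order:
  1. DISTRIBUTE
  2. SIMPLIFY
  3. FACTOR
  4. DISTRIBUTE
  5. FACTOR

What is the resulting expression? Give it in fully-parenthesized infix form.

Answer: (z*(12+(9*a)))

Derivation:
Start: (z*((6*2)+(9*a)))
Apply DISTRIBUTE at root (target: (z*((6*2)+(9*a)))): (z*((6*2)+(9*a))) -> ((z*(6*2))+(z*(9*a)))
Apply SIMPLIFY at LR (target: (6*2)): ((z*(6*2))+(z*(9*a))) -> ((z*12)+(z*(9*a)))
Apply FACTOR at root (target: ((z*12)+(z*(9*a)))): ((z*12)+(z*(9*a))) -> (z*(12+(9*a)))
Apply DISTRIBUTE at root (target: (z*(12+(9*a)))): (z*(12+(9*a))) -> ((z*12)+(z*(9*a)))
Apply FACTOR at root (target: ((z*12)+(z*(9*a)))): ((z*12)+(z*(9*a))) -> (z*(12+(9*a)))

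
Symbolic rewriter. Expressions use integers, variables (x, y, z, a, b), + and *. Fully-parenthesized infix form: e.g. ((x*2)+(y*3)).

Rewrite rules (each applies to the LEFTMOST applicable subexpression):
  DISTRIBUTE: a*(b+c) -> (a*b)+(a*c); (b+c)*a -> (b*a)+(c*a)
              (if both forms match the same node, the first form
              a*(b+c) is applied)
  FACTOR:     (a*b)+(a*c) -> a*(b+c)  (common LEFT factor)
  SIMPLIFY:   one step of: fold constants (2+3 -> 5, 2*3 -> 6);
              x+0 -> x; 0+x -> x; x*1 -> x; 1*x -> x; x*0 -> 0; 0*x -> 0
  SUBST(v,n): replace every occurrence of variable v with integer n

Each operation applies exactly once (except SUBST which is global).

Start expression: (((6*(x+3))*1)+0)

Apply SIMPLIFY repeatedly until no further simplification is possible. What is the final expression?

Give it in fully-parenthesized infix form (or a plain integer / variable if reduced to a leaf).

Answer: (6*(x+3))

Derivation:
Start: (((6*(x+3))*1)+0)
Step 1: at root: (((6*(x+3))*1)+0) -> ((6*(x+3))*1); overall: (((6*(x+3))*1)+0) -> ((6*(x+3))*1)
Step 2: at root: ((6*(x+3))*1) -> (6*(x+3)); overall: ((6*(x+3))*1) -> (6*(x+3))
Fixed point: (6*(x+3))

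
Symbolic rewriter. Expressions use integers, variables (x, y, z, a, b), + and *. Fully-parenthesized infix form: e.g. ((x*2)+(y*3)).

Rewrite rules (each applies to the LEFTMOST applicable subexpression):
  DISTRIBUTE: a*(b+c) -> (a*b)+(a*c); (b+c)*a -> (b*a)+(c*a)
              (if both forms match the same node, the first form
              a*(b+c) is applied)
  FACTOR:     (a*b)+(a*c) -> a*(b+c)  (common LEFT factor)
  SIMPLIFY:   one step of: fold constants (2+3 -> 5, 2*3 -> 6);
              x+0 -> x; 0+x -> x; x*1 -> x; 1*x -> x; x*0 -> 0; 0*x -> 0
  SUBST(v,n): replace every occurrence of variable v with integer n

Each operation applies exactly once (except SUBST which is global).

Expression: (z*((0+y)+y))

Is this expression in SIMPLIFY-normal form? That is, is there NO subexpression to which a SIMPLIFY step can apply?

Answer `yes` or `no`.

Expression: (z*((0+y)+y))
Scanning for simplifiable subexpressions (pre-order)...
  at root: (z*((0+y)+y)) (not simplifiable)
  at R: ((0+y)+y) (not simplifiable)
  at RL: (0+y) (SIMPLIFIABLE)
Found simplifiable subexpr at path RL: (0+y)
One SIMPLIFY step would give: (z*(y+y))
-> NOT in normal form.

Answer: no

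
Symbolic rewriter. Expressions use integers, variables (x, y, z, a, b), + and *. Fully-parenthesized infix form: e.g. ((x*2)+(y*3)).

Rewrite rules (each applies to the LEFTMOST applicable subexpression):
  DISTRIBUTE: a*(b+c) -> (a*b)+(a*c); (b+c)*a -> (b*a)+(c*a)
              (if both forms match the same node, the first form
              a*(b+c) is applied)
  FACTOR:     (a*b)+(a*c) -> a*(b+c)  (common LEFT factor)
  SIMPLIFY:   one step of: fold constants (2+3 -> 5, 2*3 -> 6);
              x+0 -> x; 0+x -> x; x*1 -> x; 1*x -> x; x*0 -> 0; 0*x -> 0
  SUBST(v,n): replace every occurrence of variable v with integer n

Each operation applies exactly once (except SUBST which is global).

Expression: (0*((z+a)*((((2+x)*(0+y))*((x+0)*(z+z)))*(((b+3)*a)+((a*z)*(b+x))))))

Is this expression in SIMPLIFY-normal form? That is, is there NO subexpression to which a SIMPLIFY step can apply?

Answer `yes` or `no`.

Expression: (0*((z+a)*((((2+x)*(0+y))*((x+0)*(z+z)))*(((b+3)*a)+((a*z)*(b+x))))))
Scanning for simplifiable subexpressions (pre-order)...
  at root: (0*((z+a)*((((2+x)*(0+y))*((x+0)*(z+z)))*(((b+3)*a)+((a*z)*(b+x)))))) (SIMPLIFIABLE)
  at R: ((z+a)*((((2+x)*(0+y))*((x+0)*(z+z)))*(((b+3)*a)+((a*z)*(b+x))))) (not simplifiable)
  at RL: (z+a) (not simplifiable)
  at RR: ((((2+x)*(0+y))*((x+0)*(z+z)))*(((b+3)*a)+((a*z)*(b+x)))) (not simplifiable)
  at RRL: (((2+x)*(0+y))*((x+0)*(z+z))) (not simplifiable)
  at RRLL: ((2+x)*(0+y)) (not simplifiable)
  at RRLLL: (2+x) (not simplifiable)
  at RRLLR: (0+y) (SIMPLIFIABLE)
  at RRLR: ((x+0)*(z+z)) (not simplifiable)
  at RRLRL: (x+0) (SIMPLIFIABLE)
  at RRLRR: (z+z) (not simplifiable)
  at RRR: (((b+3)*a)+((a*z)*(b+x))) (not simplifiable)
  at RRRL: ((b+3)*a) (not simplifiable)
  at RRRLL: (b+3) (not simplifiable)
  at RRRR: ((a*z)*(b+x)) (not simplifiable)
  at RRRRL: (a*z) (not simplifiable)
  at RRRRR: (b+x) (not simplifiable)
Found simplifiable subexpr at path root: (0*((z+a)*((((2+x)*(0+y))*((x+0)*(z+z)))*(((b+3)*a)+((a*z)*(b+x))))))
One SIMPLIFY step would give: 0
-> NOT in normal form.

Answer: no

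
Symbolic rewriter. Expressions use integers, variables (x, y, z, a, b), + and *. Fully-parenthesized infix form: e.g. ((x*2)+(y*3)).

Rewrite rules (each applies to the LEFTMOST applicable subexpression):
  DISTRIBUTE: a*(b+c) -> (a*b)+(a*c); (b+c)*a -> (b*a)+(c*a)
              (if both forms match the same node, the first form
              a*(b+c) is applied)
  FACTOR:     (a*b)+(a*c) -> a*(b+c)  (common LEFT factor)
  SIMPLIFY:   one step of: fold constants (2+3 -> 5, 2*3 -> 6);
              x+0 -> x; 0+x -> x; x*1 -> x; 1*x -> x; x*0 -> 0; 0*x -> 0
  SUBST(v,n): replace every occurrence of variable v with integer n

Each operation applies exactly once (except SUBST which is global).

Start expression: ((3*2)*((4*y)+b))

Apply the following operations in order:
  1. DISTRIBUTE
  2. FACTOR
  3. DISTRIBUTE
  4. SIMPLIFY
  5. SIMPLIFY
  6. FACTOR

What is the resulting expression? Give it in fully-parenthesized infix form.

Answer: (6*((4*y)+b))

Derivation:
Start: ((3*2)*((4*y)+b))
Apply DISTRIBUTE at root (target: ((3*2)*((4*y)+b))): ((3*2)*((4*y)+b)) -> (((3*2)*(4*y))+((3*2)*b))
Apply FACTOR at root (target: (((3*2)*(4*y))+((3*2)*b))): (((3*2)*(4*y))+((3*2)*b)) -> ((3*2)*((4*y)+b))
Apply DISTRIBUTE at root (target: ((3*2)*((4*y)+b))): ((3*2)*((4*y)+b)) -> (((3*2)*(4*y))+((3*2)*b))
Apply SIMPLIFY at LL (target: (3*2)): (((3*2)*(4*y))+((3*2)*b)) -> ((6*(4*y))+((3*2)*b))
Apply SIMPLIFY at RL (target: (3*2)): ((6*(4*y))+((3*2)*b)) -> ((6*(4*y))+(6*b))
Apply FACTOR at root (target: ((6*(4*y))+(6*b))): ((6*(4*y))+(6*b)) -> (6*((4*y)+b))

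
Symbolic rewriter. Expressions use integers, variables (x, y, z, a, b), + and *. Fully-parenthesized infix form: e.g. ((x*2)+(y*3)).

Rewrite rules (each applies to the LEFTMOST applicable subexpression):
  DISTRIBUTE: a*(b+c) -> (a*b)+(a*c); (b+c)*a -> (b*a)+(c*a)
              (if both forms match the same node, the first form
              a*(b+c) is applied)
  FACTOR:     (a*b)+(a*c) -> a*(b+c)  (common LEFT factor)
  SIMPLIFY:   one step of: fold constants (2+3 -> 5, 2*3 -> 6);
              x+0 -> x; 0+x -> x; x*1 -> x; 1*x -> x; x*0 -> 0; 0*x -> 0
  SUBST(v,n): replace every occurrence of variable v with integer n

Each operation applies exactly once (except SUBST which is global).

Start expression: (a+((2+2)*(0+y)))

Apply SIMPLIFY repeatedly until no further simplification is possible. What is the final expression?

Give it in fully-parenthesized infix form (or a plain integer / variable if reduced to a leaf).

Start: (a+((2+2)*(0+y)))
Step 1: at RL: (2+2) -> 4; overall: (a+((2+2)*(0+y))) -> (a+(4*(0+y)))
Step 2: at RR: (0+y) -> y; overall: (a+(4*(0+y))) -> (a+(4*y))
Fixed point: (a+(4*y))

Answer: (a+(4*y))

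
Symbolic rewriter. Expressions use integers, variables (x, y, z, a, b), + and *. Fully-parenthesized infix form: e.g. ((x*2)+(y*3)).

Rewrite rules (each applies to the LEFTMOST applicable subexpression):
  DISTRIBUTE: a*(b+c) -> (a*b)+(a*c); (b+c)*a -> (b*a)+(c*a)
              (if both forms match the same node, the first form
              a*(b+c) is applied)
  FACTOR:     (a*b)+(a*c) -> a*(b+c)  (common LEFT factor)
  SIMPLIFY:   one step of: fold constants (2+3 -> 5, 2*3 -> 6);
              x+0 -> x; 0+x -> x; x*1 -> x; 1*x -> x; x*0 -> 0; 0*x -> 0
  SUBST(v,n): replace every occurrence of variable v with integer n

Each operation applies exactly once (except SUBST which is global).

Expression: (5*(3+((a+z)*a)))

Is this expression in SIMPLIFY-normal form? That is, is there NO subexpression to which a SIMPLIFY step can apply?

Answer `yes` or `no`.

Expression: (5*(3+((a+z)*a)))
Scanning for simplifiable subexpressions (pre-order)...
  at root: (5*(3+((a+z)*a))) (not simplifiable)
  at R: (3+((a+z)*a)) (not simplifiable)
  at RR: ((a+z)*a) (not simplifiable)
  at RRL: (a+z) (not simplifiable)
Result: no simplifiable subexpression found -> normal form.

Answer: yes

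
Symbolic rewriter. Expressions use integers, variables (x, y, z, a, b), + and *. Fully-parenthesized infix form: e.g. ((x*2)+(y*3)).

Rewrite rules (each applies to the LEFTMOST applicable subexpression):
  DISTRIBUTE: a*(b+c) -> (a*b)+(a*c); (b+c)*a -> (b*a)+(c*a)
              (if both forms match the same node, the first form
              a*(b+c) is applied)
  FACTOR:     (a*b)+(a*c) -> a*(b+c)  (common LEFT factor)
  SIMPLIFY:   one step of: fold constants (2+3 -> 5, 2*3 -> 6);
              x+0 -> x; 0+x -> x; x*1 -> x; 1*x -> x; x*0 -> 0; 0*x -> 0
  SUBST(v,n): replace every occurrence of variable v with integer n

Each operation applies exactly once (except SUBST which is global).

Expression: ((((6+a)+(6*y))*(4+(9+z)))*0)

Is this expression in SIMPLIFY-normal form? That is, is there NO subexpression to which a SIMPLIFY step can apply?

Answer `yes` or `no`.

Expression: ((((6+a)+(6*y))*(4+(9+z)))*0)
Scanning for simplifiable subexpressions (pre-order)...
  at root: ((((6+a)+(6*y))*(4+(9+z)))*0) (SIMPLIFIABLE)
  at L: (((6+a)+(6*y))*(4+(9+z))) (not simplifiable)
  at LL: ((6+a)+(6*y)) (not simplifiable)
  at LLL: (6+a) (not simplifiable)
  at LLR: (6*y) (not simplifiable)
  at LR: (4+(9+z)) (not simplifiable)
  at LRR: (9+z) (not simplifiable)
Found simplifiable subexpr at path root: ((((6+a)+(6*y))*(4+(9+z)))*0)
One SIMPLIFY step would give: 0
-> NOT in normal form.

Answer: no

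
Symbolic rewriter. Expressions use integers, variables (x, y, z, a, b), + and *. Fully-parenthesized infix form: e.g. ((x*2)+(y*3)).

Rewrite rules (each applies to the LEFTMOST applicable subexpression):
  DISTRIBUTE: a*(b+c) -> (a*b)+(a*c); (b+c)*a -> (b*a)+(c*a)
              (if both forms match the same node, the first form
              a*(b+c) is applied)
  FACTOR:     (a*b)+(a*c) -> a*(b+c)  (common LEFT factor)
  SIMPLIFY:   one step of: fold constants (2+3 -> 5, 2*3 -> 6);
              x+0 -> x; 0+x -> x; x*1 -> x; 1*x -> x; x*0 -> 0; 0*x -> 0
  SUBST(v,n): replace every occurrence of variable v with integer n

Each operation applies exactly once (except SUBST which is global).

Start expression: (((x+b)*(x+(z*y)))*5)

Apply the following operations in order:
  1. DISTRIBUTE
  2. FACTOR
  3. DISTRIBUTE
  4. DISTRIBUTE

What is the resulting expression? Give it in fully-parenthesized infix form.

Answer: ((((x+b)*x)*5)+(((x+b)*(z*y))*5))

Derivation:
Start: (((x+b)*(x+(z*y)))*5)
Apply DISTRIBUTE at L (target: ((x+b)*(x+(z*y)))): (((x+b)*(x+(z*y)))*5) -> ((((x+b)*x)+((x+b)*(z*y)))*5)
Apply FACTOR at L (target: (((x+b)*x)+((x+b)*(z*y)))): ((((x+b)*x)+((x+b)*(z*y)))*5) -> (((x+b)*(x+(z*y)))*5)
Apply DISTRIBUTE at L (target: ((x+b)*(x+(z*y)))): (((x+b)*(x+(z*y)))*5) -> ((((x+b)*x)+((x+b)*(z*y)))*5)
Apply DISTRIBUTE at root (target: ((((x+b)*x)+((x+b)*(z*y)))*5)): ((((x+b)*x)+((x+b)*(z*y)))*5) -> ((((x+b)*x)*5)+(((x+b)*(z*y))*5))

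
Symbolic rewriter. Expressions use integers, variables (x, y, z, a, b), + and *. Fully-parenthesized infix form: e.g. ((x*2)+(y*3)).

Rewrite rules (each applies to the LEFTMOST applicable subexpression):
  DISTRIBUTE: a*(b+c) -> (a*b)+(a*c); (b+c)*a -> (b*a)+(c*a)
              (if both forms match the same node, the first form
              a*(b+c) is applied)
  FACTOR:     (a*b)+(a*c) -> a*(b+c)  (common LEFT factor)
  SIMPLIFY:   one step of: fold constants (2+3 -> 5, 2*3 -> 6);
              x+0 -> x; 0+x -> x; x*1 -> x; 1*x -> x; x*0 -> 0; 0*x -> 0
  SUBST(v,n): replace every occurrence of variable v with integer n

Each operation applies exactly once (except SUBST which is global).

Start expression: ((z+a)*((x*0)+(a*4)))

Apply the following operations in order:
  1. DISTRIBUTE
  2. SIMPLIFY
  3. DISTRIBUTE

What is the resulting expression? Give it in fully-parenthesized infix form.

Start: ((z+a)*((x*0)+(a*4)))
Apply DISTRIBUTE at root (target: ((z+a)*((x*0)+(a*4)))): ((z+a)*((x*0)+(a*4))) -> (((z+a)*(x*0))+((z+a)*(a*4)))
Apply SIMPLIFY at LR (target: (x*0)): (((z+a)*(x*0))+((z+a)*(a*4))) -> (((z+a)*0)+((z+a)*(a*4)))
Apply DISTRIBUTE at L (target: ((z+a)*0)): (((z+a)*0)+((z+a)*(a*4))) -> (((z*0)+(a*0))+((z+a)*(a*4)))

Answer: (((z*0)+(a*0))+((z+a)*(a*4)))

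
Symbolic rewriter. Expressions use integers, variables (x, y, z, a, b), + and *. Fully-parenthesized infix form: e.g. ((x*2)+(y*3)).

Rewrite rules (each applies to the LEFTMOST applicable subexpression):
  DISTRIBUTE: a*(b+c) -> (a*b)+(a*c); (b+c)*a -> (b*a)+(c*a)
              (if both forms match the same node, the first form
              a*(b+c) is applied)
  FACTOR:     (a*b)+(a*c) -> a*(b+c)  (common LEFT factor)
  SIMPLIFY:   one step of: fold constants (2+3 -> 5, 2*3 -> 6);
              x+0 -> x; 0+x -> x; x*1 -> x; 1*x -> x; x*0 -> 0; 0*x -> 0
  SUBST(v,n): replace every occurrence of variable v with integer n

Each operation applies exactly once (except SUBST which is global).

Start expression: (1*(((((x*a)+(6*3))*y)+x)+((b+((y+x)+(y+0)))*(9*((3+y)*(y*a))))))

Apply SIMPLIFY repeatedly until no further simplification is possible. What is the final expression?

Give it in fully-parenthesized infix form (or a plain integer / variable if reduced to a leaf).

Answer: (((((x*a)+18)*y)+x)+((b+((y+x)+y))*(9*((3+y)*(y*a)))))

Derivation:
Start: (1*(((((x*a)+(6*3))*y)+x)+((b+((y+x)+(y+0)))*(9*((3+y)*(y*a))))))
Step 1: at root: (1*(((((x*a)+(6*3))*y)+x)+((b+((y+x)+(y+0)))*(9*((3+y)*(y*a)))))) -> (((((x*a)+(6*3))*y)+x)+((b+((y+x)+(y+0)))*(9*((3+y)*(y*a))))); overall: (1*(((((x*a)+(6*3))*y)+x)+((b+((y+x)+(y+0)))*(9*((3+y)*(y*a)))))) -> (((((x*a)+(6*3))*y)+x)+((b+((y+x)+(y+0)))*(9*((3+y)*(y*a)))))
Step 2: at LLLR: (6*3) -> 18; overall: (((((x*a)+(6*3))*y)+x)+((b+((y+x)+(y+0)))*(9*((3+y)*(y*a))))) -> (((((x*a)+18)*y)+x)+((b+((y+x)+(y+0)))*(9*((3+y)*(y*a)))))
Step 3: at RLRR: (y+0) -> y; overall: (((((x*a)+18)*y)+x)+((b+((y+x)+(y+0)))*(9*((3+y)*(y*a))))) -> (((((x*a)+18)*y)+x)+((b+((y+x)+y))*(9*((3+y)*(y*a)))))
Fixed point: (((((x*a)+18)*y)+x)+((b+((y+x)+y))*(9*((3+y)*(y*a)))))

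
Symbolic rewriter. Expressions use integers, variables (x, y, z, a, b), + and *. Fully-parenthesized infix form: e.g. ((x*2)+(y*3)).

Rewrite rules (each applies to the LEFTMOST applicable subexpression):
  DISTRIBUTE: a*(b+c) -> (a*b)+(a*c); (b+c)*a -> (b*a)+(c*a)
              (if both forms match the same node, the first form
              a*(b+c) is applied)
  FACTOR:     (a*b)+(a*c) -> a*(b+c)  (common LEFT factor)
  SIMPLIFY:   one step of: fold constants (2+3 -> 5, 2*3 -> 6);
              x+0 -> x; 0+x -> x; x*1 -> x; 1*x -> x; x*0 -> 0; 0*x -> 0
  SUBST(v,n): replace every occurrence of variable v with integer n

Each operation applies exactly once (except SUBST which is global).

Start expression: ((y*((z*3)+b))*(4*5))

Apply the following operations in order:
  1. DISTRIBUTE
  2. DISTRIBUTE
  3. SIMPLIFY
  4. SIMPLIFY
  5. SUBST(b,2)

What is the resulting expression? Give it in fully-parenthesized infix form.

Start: ((y*((z*3)+b))*(4*5))
Apply DISTRIBUTE at L (target: (y*((z*3)+b))): ((y*((z*3)+b))*(4*5)) -> (((y*(z*3))+(y*b))*(4*5))
Apply DISTRIBUTE at root (target: (((y*(z*3))+(y*b))*(4*5))): (((y*(z*3))+(y*b))*(4*5)) -> (((y*(z*3))*(4*5))+((y*b)*(4*5)))
Apply SIMPLIFY at LR (target: (4*5)): (((y*(z*3))*(4*5))+((y*b)*(4*5))) -> (((y*(z*3))*20)+((y*b)*(4*5)))
Apply SIMPLIFY at RR (target: (4*5)): (((y*(z*3))*20)+((y*b)*(4*5))) -> (((y*(z*3))*20)+((y*b)*20))
Apply SUBST(b,2): (((y*(z*3))*20)+((y*b)*20)) -> (((y*(z*3))*20)+((y*2)*20))

Answer: (((y*(z*3))*20)+((y*2)*20))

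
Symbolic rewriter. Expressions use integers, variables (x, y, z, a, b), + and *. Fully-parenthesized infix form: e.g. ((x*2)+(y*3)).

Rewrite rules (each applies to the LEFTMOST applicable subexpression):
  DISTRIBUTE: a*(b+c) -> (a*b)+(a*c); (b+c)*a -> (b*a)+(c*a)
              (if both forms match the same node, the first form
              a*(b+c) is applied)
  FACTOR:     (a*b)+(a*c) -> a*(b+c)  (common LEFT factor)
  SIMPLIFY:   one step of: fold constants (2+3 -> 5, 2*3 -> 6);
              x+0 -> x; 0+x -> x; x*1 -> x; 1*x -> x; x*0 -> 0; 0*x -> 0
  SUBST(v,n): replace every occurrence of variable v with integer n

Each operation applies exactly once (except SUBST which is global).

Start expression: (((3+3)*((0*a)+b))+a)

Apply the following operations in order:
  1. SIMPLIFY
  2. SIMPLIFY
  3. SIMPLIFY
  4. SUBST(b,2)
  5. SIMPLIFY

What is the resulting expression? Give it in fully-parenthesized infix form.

Answer: (12+a)

Derivation:
Start: (((3+3)*((0*a)+b))+a)
Apply SIMPLIFY at LL (target: (3+3)): (((3+3)*((0*a)+b))+a) -> ((6*((0*a)+b))+a)
Apply SIMPLIFY at LRL (target: (0*a)): ((6*((0*a)+b))+a) -> ((6*(0+b))+a)
Apply SIMPLIFY at LR (target: (0+b)): ((6*(0+b))+a) -> ((6*b)+a)
Apply SUBST(b,2): ((6*b)+a) -> ((6*2)+a)
Apply SIMPLIFY at L (target: (6*2)): ((6*2)+a) -> (12+a)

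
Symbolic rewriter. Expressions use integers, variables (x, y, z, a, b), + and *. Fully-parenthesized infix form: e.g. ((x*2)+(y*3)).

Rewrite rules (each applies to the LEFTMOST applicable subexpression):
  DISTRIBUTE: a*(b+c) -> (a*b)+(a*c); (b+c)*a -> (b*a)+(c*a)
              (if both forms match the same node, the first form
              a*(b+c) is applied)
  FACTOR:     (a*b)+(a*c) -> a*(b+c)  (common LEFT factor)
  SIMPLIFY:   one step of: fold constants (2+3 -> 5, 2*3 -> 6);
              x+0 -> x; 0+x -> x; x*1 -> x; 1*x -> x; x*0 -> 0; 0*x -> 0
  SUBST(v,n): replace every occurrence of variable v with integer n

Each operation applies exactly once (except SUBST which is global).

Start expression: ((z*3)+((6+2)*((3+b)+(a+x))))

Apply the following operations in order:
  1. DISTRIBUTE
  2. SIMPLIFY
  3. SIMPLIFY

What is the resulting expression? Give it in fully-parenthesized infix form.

Start: ((z*3)+((6+2)*((3+b)+(a+x))))
Apply DISTRIBUTE at R (target: ((6+2)*((3+b)+(a+x)))): ((z*3)+((6+2)*((3+b)+(a+x)))) -> ((z*3)+(((6+2)*(3+b))+((6+2)*(a+x))))
Apply SIMPLIFY at RLL (target: (6+2)): ((z*3)+(((6+2)*(3+b))+((6+2)*(a+x)))) -> ((z*3)+((8*(3+b))+((6+2)*(a+x))))
Apply SIMPLIFY at RRL (target: (6+2)): ((z*3)+((8*(3+b))+((6+2)*(a+x)))) -> ((z*3)+((8*(3+b))+(8*(a+x))))

Answer: ((z*3)+((8*(3+b))+(8*(a+x))))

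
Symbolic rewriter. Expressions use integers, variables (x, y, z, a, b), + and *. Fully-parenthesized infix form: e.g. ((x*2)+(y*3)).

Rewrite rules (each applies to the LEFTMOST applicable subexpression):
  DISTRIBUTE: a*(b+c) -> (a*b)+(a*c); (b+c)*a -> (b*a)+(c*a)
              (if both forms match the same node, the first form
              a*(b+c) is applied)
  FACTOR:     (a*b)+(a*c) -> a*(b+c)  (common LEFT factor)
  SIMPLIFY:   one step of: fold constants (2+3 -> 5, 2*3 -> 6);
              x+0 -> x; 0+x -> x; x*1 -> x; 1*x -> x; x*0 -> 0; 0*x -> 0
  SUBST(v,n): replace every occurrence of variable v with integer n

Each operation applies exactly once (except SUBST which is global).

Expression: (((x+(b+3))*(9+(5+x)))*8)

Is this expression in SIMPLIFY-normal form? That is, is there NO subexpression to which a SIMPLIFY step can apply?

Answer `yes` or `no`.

Answer: yes

Derivation:
Expression: (((x+(b+3))*(9+(5+x)))*8)
Scanning for simplifiable subexpressions (pre-order)...
  at root: (((x+(b+3))*(9+(5+x)))*8) (not simplifiable)
  at L: ((x+(b+3))*(9+(5+x))) (not simplifiable)
  at LL: (x+(b+3)) (not simplifiable)
  at LLR: (b+3) (not simplifiable)
  at LR: (9+(5+x)) (not simplifiable)
  at LRR: (5+x) (not simplifiable)
Result: no simplifiable subexpression found -> normal form.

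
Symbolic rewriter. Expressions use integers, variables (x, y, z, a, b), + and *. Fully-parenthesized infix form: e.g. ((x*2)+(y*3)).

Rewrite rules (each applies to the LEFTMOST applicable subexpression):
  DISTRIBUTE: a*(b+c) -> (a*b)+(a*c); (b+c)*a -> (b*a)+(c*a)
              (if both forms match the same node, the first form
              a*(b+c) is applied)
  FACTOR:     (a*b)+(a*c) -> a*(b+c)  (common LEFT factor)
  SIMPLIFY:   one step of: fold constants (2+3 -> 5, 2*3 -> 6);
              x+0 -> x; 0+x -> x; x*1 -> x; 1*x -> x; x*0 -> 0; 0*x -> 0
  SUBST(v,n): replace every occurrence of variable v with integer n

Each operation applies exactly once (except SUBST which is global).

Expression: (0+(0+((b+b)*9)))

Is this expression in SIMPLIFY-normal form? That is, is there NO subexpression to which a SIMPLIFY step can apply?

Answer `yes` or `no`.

Answer: no

Derivation:
Expression: (0+(0+((b+b)*9)))
Scanning for simplifiable subexpressions (pre-order)...
  at root: (0+(0+((b+b)*9))) (SIMPLIFIABLE)
  at R: (0+((b+b)*9)) (SIMPLIFIABLE)
  at RR: ((b+b)*9) (not simplifiable)
  at RRL: (b+b) (not simplifiable)
Found simplifiable subexpr at path root: (0+(0+((b+b)*9)))
One SIMPLIFY step would give: (0+((b+b)*9))
-> NOT in normal form.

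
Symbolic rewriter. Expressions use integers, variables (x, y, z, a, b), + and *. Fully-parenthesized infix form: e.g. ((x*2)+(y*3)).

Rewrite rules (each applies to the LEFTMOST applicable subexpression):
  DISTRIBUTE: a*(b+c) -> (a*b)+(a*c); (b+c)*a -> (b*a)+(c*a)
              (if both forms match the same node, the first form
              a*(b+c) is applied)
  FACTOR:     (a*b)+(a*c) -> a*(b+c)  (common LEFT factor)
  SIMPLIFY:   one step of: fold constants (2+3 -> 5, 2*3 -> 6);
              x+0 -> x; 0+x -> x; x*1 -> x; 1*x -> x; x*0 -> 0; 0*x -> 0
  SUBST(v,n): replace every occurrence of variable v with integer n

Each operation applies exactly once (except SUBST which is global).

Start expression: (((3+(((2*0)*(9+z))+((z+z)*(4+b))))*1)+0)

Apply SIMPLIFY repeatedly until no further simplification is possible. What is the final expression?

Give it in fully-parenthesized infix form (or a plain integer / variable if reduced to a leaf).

Answer: (3+((z+z)*(4+b)))

Derivation:
Start: (((3+(((2*0)*(9+z))+((z+z)*(4+b))))*1)+0)
Step 1: at root: (((3+(((2*0)*(9+z))+((z+z)*(4+b))))*1)+0) -> ((3+(((2*0)*(9+z))+((z+z)*(4+b))))*1); overall: (((3+(((2*0)*(9+z))+((z+z)*(4+b))))*1)+0) -> ((3+(((2*0)*(9+z))+((z+z)*(4+b))))*1)
Step 2: at root: ((3+(((2*0)*(9+z))+((z+z)*(4+b))))*1) -> (3+(((2*0)*(9+z))+((z+z)*(4+b)))); overall: ((3+(((2*0)*(9+z))+((z+z)*(4+b))))*1) -> (3+(((2*0)*(9+z))+((z+z)*(4+b))))
Step 3: at RLL: (2*0) -> 0; overall: (3+(((2*0)*(9+z))+((z+z)*(4+b)))) -> (3+((0*(9+z))+((z+z)*(4+b))))
Step 4: at RL: (0*(9+z)) -> 0; overall: (3+((0*(9+z))+((z+z)*(4+b)))) -> (3+(0+((z+z)*(4+b))))
Step 5: at R: (0+((z+z)*(4+b))) -> ((z+z)*(4+b)); overall: (3+(0+((z+z)*(4+b)))) -> (3+((z+z)*(4+b)))
Fixed point: (3+((z+z)*(4+b)))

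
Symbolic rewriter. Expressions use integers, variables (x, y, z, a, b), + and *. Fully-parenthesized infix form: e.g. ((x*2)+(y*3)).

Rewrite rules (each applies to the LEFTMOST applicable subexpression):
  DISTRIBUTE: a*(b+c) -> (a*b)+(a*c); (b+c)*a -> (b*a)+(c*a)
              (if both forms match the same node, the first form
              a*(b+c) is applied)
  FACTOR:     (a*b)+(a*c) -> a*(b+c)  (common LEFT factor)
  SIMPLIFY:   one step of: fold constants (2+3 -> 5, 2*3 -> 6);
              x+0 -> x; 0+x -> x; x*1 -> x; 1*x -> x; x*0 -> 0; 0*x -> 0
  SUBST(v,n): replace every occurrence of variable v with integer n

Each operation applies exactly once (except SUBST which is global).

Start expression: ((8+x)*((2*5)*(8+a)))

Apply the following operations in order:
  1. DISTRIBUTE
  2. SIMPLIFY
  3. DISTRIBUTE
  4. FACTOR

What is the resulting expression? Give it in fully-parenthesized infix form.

Answer: ((8*(10*(8+a)))+(x*((2*5)*(8+a))))

Derivation:
Start: ((8+x)*((2*5)*(8+a)))
Apply DISTRIBUTE at root (target: ((8+x)*((2*5)*(8+a)))): ((8+x)*((2*5)*(8+a))) -> ((8*((2*5)*(8+a)))+(x*((2*5)*(8+a))))
Apply SIMPLIFY at LRL (target: (2*5)): ((8*((2*5)*(8+a)))+(x*((2*5)*(8+a)))) -> ((8*(10*(8+a)))+(x*((2*5)*(8+a))))
Apply DISTRIBUTE at LR (target: (10*(8+a))): ((8*(10*(8+a)))+(x*((2*5)*(8+a)))) -> ((8*((10*8)+(10*a)))+(x*((2*5)*(8+a))))
Apply FACTOR at LR (target: ((10*8)+(10*a))): ((8*((10*8)+(10*a)))+(x*((2*5)*(8+a)))) -> ((8*(10*(8+a)))+(x*((2*5)*(8+a))))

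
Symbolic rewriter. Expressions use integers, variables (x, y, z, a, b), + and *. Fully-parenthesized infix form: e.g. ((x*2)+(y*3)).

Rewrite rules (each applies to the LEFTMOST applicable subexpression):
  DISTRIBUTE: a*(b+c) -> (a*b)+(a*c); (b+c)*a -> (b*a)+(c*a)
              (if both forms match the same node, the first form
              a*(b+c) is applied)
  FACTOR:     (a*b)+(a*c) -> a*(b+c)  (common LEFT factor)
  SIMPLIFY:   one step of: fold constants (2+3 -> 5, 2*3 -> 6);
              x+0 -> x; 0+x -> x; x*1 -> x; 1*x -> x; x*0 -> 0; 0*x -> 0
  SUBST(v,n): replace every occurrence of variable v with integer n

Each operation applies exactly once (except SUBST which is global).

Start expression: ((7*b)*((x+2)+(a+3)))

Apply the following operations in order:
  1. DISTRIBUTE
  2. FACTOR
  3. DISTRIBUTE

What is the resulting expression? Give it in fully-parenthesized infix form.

Answer: (((7*b)*(x+2))+((7*b)*(a+3)))

Derivation:
Start: ((7*b)*((x+2)+(a+3)))
Apply DISTRIBUTE at root (target: ((7*b)*((x+2)+(a+3)))): ((7*b)*((x+2)+(a+3))) -> (((7*b)*(x+2))+((7*b)*(a+3)))
Apply FACTOR at root (target: (((7*b)*(x+2))+((7*b)*(a+3)))): (((7*b)*(x+2))+((7*b)*(a+3))) -> ((7*b)*((x+2)+(a+3)))
Apply DISTRIBUTE at root (target: ((7*b)*((x+2)+(a+3)))): ((7*b)*((x+2)+(a+3))) -> (((7*b)*(x+2))+((7*b)*(a+3)))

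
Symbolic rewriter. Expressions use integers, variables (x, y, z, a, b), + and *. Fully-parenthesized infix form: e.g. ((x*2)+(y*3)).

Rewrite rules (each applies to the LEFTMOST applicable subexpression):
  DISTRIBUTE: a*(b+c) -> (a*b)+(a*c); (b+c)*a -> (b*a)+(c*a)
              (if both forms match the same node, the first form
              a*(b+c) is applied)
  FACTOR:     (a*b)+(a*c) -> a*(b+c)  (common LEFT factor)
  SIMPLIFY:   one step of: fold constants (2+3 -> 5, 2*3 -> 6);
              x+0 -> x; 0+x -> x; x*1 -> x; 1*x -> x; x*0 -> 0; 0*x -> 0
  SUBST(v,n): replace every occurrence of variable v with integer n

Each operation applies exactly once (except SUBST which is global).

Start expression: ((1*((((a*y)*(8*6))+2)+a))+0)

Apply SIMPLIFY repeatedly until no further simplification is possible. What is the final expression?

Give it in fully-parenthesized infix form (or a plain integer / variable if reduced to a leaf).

Start: ((1*((((a*y)*(8*6))+2)+a))+0)
Step 1: at root: ((1*((((a*y)*(8*6))+2)+a))+0) -> (1*((((a*y)*(8*6))+2)+a)); overall: ((1*((((a*y)*(8*6))+2)+a))+0) -> (1*((((a*y)*(8*6))+2)+a))
Step 2: at root: (1*((((a*y)*(8*6))+2)+a)) -> ((((a*y)*(8*6))+2)+a); overall: (1*((((a*y)*(8*6))+2)+a)) -> ((((a*y)*(8*6))+2)+a)
Step 3: at LLR: (8*6) -> 48; overall: ((((a*y)*(8*6))+2)+a) -> ((((a*y)*48)+2)+a)
Fixed point: ((((a*y)*48)+2)+a)

Answer: ((((a*y)*48)+2)+a)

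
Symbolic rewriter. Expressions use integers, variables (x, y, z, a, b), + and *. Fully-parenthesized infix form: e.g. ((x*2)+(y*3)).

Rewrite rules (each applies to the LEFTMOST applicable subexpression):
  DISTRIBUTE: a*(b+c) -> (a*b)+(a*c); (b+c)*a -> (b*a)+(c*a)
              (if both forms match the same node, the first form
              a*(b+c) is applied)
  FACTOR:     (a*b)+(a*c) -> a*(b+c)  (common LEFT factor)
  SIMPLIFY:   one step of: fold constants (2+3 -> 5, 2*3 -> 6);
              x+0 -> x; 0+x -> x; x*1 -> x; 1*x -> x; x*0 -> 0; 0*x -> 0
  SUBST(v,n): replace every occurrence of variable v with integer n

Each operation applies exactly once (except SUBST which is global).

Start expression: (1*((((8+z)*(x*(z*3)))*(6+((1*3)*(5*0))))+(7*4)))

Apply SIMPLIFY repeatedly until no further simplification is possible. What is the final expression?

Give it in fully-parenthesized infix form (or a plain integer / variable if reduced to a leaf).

Start: (1*((((8+z)*(x*(z*3)))*(6+((1*3)*(5*0))))+(7*4)))
Step 1: at root: (1*((((8+z)*(x*(z*3)))*(6+((1*3)*(5*0))))+(7*4))) -> ((((8+z)*(x*(z*3)))*(6+((1*3)*(5*0))))+(7*4)); overall: (1*((((8+z)*(x*(z*3)))*(6+((1*3)*(5*0))))+(7*4))) -> ((((8+z)*(x*(z*3)))*(6+((1*3)*(5*0))))+(7*4))
Step 2: at LRRL: (1*3) -> 3; overall: ((((8+z)*(x*(z*3)))*(6+((1*3)*(5*0))))+(7*4)) -> ((((8+z)*(x*(z*3)))*(6+(3*(5*0))))+(7*4))
Step 3: at LRRR: (5*0) -> 0; overall: ((((8+z)*(x*(z*3)))*(6+(3*(5*0))))+(7*4)) -> ((((8+z)*(x*(z*3)))*(6+(3*0)))+(7*4))
Step 4: at LRR: (3*0) -> 0; overall: ((((8+z)*(x*(z*3)))*(6+(3*0)))+(7*4)) -> ((((8+z)*(x*(z*3)))*(6+0))+(7*4))
Step 5: at LR: (6+0) -> 6; overall: ((((8+z)*(x*(z*3)))*(6+0))+(7*4)) -> ((((8+z)*(x*(z*3)))*6)+(7*4))
Step 6: at R: (7*4) -> 28; overall: ((((8+z)*(x*(z*3)))*6)+(7*4)) -> ((((8+z)*(x*(z*3)))*6)+28)
Fixed point: ((((8+z)*(x*(z*3)))*6)+28)

Answer: ((((8+z)*(x*(z*3)))*6)+28)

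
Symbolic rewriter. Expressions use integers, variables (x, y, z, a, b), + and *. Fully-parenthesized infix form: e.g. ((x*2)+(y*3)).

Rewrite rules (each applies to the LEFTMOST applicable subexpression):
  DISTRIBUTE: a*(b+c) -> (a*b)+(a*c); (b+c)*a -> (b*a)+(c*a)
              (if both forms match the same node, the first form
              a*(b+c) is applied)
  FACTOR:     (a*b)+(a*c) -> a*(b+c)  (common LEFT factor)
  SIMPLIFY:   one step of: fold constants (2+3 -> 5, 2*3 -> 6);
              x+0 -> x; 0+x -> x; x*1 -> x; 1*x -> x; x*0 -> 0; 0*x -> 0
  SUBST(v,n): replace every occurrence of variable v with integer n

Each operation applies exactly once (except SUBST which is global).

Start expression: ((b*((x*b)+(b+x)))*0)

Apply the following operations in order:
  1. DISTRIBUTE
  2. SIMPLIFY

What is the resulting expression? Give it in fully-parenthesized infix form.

Answer: 0

Derivation:
Start: ((b*((x*b)+(b+x)))*0)
Apply DISTRIBUTE at L (target: (b*((x*b)+(b+x)))): ((b*((x*b)+(b+x)))*0) -> (((b*(x*b))+(b*(b+x)))*0)
Apply SIMPLIFY at root (target: (((b*(x*b))+(b*(b+x)))*0)): (((b*(x*b))+(b*(b+x)))*0) -> 0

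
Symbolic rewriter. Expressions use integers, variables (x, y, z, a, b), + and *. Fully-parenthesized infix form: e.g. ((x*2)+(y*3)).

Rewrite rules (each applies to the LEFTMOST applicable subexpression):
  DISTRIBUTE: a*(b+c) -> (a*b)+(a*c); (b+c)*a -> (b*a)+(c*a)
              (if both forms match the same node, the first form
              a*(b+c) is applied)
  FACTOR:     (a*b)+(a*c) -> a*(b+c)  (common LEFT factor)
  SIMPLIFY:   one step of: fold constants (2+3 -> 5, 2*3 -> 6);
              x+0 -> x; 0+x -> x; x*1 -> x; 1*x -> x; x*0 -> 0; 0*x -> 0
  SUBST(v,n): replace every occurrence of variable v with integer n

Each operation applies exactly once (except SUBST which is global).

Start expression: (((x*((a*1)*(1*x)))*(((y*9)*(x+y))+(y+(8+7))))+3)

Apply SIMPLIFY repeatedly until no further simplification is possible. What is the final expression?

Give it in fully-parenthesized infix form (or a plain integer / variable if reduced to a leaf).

Answer: (((x*(a*x))*(((y*9)*(x+y))+(y+15)))+3)

Derivation:
Start: (((x*((a*1)*(1*x)))*(((y*9)*(x+y))+(y+(8+7))))+3)
Step 1: at LLRL: (a*1) -> a; overall: (((x*((a*1)*(1*x)))*(((y*9)*(x+y))+(y+(8+7))))+3) -> (((x*(a*(1*x)))*(((y*9)*(x+y))+(y+(8+7))))+3)
Step 2: at LLRR: (1*x) -> x; overall: (((x*(a*(1*x)))*(((y*9)*(x+y))+(y+(8+7))))+3) -> (((x*(a*x))*(((y*9)*(x+y))+(y+(8+7))))+3)
Step 3: at LRRR: (8+7) -> 15; overall: (((x*(a*x))*(((y*9)*(x+y))+(y+(8+7))))+3) -> (((x*(a*x))*(((y*9)*(x+y))+(y+15)))+3)
Fixed point: (((x*(a*x))*(((y*9)*(x+y))+(y+15)))+3)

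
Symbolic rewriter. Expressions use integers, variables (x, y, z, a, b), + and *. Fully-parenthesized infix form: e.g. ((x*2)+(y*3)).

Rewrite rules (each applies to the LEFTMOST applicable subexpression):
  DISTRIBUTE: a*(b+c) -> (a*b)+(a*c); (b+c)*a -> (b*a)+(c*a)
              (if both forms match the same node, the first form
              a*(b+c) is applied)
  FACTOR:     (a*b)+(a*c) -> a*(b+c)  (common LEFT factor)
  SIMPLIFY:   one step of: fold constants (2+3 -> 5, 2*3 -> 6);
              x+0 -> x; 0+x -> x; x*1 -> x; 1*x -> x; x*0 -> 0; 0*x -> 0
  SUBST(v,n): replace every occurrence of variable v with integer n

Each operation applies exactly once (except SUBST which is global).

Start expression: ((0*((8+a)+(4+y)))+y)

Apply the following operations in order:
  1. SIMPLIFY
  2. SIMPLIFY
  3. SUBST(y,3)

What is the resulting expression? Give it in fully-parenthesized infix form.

Start: ((0*((8+a)+(4+y)))+y)
Apply SIMPLIFY at L (target: (0*((8+a)+(4+y)))): ((0*((8+a)+(4+y)))+y) -> (0+y)
Apply SIMPLIFY at root (target: (0+y)): (0+y) -> y
Apply SUBST(y,3): y -> 3

Answer: 3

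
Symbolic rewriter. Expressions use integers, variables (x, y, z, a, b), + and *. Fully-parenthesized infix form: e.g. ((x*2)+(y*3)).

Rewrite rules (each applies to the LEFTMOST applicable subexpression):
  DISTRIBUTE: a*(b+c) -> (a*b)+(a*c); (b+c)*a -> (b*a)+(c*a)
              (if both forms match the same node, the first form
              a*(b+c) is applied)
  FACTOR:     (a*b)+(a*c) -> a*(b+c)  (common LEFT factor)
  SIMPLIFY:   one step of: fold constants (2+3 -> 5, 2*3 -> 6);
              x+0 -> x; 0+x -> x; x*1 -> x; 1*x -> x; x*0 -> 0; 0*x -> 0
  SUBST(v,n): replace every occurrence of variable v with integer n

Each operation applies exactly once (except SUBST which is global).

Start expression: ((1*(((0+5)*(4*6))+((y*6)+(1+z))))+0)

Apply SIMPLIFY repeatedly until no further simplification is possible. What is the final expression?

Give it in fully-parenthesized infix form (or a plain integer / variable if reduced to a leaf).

Answer: (120+((y*6)+(1+z)))

Derivation:
Start: ((1*(((0+5)*(4*6))+((y*6)+(1+z))))+0)
Step 1: at root: ((1*(((0+5)*(4*6))+((y*6)+(1+z))))+0) -> (1*(((0+5)*(4*6))+((y*6)+(1+z)))); overall: ((1*(((0+5)*(4*6))+((y*6)+(1+z))))+0) -> (1*(((0+5)*(4*6))+((y*6)+(1+z))))
Step 2: at root: (1*(((0+5)*(4*6))+((y*6)+(1+z)))) -> (((0+5)*(4*6))+((y*6)+(1+z))); overall: (1*(((0+5)*(4*6))+((y*6)+(1+z)))) -> (((0+5)*(4*6))+((y*6)+(1+z)))
Step 3: at LL: (0+5) -> 5; overall: (((0+5)*(4*6))+((y*6)+(1+z))) -> ((5*(4*6))+((y*6)+(1+z)))
Step 4: at LR: (4*6) -> 24; overall: ((5*(4*6))+((y*6)+(1+z))) -> ((5*24)+((y*6)+(1+z)))
Step 5: at L: (5*24) -> 120; overall: ((5*24)+((y*6)+(1+z))) -> (120+((y*6)+(1+z)))
Fixed point: (120+((y*6)+(1+z)))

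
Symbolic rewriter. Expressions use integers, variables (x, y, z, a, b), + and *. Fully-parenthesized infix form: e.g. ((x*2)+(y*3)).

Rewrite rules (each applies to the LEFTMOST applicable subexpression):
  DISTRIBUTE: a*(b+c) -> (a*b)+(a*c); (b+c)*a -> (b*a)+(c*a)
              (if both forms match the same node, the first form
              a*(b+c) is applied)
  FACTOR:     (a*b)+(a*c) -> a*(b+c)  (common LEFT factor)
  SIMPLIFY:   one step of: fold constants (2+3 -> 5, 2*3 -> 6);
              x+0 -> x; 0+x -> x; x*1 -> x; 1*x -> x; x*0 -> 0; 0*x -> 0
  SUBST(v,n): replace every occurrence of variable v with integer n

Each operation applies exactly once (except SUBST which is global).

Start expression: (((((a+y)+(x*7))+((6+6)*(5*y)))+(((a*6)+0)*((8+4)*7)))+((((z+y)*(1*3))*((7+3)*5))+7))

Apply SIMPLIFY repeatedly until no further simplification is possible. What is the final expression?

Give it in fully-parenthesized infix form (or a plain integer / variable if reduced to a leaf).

Answer: (((((a+y)+(x*7))+(12*(5*y)))+((a*6)*84))+((((z+y)*3)*50)+7))

Derivation:
Start: (((((a+y)+(x*7))+((6+6)*(5*y)))+(((a*6)+0)*((8+4)*7)))+((((z+y)*(1*3))*((7+3)*5))+7))
Step 1: at LLRL: (6+6) -> 12; overall: (((((a+y)+(x*7))+((6+6)*(5*y)))+(((a*6)+0)*((8+4)*7)))+((((z+y)*(1*3))*((7+3)*5))+7)) -> (((((a+y)+(x*7))+(12*(5*y)))+(((a*6)+0)*((8+4)*7)))+((((z+y)*(1*3))*((7+3)*5))+7))
Step 2: at LRL: ((a*6)+0) -> (a*6); overall: (((((a+y)+(x*7))+(12*(5*y)))+(((a*6)+0)*((8+4)*7)))+((((z+y)*(1*3))*((7+3)*5))+7)) -> (((((a+y)+(x*7))+(12*(5*y)))+((a*6)*((8+4)*7)))+((((z+y)*(1*3))*((7+3)*5))+7))
Step 3: at LRRL: (8+4) -> 12; overall: (((((a+y)+(x*7))+(12*(5*y)))+((a*6)*((8+4)*7)))+((((z+y)*(1*3))*((7+3)*5))+7)) -> (((((a+y)+(x*7))+(12*(5*y)))+((a*6)*(12*7)))+((((z+y)*(1*3))*((7+3)*5))+7))
Step 4: at LRR: (12*7) -> 84; overall: (((((a+y)+(x*7))+(12*(5*y)))+((a*6)*(12*7)))+((((z+y)*(1*3))*((7+3)*5))+7)) -> (((((a+y)+(x*7))+(12*(5*y)))+((a*6)*84))+((((z+y)*(1*3))*((7+3)*5))+7))
Step 5: at RLLR: (1*3) -> 3; overall: (((((a+y)+(x*7))+(12*(5*y)))+((a*6)*84))+((((z+y)*(1*3))*((7+3)*5))+7)) -> (((((a+y)+(x*7))+(12*(5*y)))+((a*6)*84))+((((z+y)*3)*((7+3)*5))+7))
Step 6: at RLRL: (7+3) -> 10; overall: (((((a+y)+(x*7))+(12*(5*y)))+((a*6)*84))+((((z+y)*3)*((7+3)*5))+7)) -> (((((a+y)+(x*7))+(12*(5*y)))+((a*6)*84))+((((z+y)*3)*(10*5))+7))
Step 7: at RLR: (10*5) -> 50; overall: (((((a+y)+(x*7))+(12*(5*y)))+((a*6)*84))+((((z+y)*3)*(10*5))+7)) -> (((((a+y)+(x*7))+(12*(5*y)))+((a*6)*84))+((((z+y)*3)*50)+7))
Fixed point: (((((a+y)+(x*7))+(12*(5*y)))+((a*6)*84))+((((z+y)*3)*50)+7))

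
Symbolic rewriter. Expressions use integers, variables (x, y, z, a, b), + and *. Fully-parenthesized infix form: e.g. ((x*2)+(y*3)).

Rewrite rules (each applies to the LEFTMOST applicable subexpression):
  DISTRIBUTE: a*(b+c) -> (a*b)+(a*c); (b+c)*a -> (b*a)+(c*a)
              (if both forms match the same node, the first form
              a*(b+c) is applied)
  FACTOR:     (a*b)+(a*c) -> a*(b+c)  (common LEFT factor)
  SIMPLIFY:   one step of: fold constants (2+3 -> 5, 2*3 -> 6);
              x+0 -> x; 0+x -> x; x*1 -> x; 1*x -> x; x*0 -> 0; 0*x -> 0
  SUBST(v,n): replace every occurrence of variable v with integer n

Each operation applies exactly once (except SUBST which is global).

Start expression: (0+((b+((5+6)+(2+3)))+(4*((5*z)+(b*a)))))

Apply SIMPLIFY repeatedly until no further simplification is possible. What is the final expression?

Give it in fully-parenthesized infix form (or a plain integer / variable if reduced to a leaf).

Start: (0+((b+((5+6)+(2+3)))+(4*((5*z)+(b*a)))))
Step 1: at root: (0+((b+((5+6)+(2+3)))+(4*((5*z)+(b*a))))) -> ((b+((5+6)+(2+3)))+(4*((5*z)+(b*a)))); overall: (0+((b+((5+6)+(2+3)))+(4*((5*z)+(b*a))))) -> ((b+((5+6)+(2+3)))+(4*((5*z)+(b*a))))
Step 2: at LRL: (5+6) -> 11; overall: ((b+((5+6)+(2+3)))+(4*((5*z)+(b*a)))) -> ((b+(11+(2+3)))+(4*((5*z)+(b*a))))
Step 3: at LRR: (2+3) -> 5; overall: ((b+(11+(2+3)))+(4*((5*z)+(b*a)))) -> ((b+(11+5))+(4*((5*z)+(b*a))))
Step 4: at LR: (11+5) -> 16; overall: ((b+(11+5))+(4*((5*z)+(b*a)))) -> ((b+16)+(4*((5*z)+(b*a))))
Fixed point: ((b+16)+(4*((5*z)+(b*a))))

Answer: ((b+16)+(4*((5*z)+(b*a))))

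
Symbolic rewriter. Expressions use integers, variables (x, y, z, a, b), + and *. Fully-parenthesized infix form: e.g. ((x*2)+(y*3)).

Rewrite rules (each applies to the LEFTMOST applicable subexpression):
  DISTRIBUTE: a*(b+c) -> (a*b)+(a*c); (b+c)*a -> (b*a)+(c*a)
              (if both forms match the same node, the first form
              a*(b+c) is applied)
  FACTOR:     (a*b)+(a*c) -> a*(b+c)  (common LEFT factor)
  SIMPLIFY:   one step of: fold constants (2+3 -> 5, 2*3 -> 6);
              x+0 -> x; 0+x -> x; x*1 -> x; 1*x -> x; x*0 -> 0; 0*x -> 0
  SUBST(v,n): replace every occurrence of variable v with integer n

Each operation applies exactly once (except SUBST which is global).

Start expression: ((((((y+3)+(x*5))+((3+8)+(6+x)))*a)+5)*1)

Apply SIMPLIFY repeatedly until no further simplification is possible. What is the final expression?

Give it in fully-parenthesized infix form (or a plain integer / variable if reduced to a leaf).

Start: ((((((y+3)+(x*5))+((3+8)+(6+x)))*a)+5)*1)
Step 1: at root: ((((((y+3)+(x*5))+((3+8)+(6+x)))*a)+5)*1) -> (((((y+3)+(x*5))+((3+8)+(6+x)))*a)+5); overall: ((((((y+3)+(x*5))+((3+8)+(6+x)))*a)+5)*1) -> (((((y+3)+(x*5))+((3+8)+(6+x)))*a)+5)
Step 2: at LLRL: (3+8) -> 11; overall: (((((y+3)+(x*5))+((3+8)+(6+x)))*a)+5) -> (((((y+3)+(x*5))+(11+(6+x)))*a)+5)
Fixed point: (((((y+3)+(x*5))+(11+(6+x)))*a)+5)

Answer: (((((y+3)+(x*5))+(11+(6+x)))*a)+5)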